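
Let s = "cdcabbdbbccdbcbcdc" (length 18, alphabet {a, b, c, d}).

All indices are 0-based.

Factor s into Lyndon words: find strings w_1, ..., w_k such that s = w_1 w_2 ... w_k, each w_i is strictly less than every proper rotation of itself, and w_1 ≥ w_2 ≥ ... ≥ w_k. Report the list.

["cd", "c", "abbdbbccdbcbcdc"]

emit factor 1: 'cd' (i=0, period=2)
emit factor 2: 'c' (i=2, period=1)
emit factor 3: 'abbdbbccdbcbcdc' (i=3, period=15)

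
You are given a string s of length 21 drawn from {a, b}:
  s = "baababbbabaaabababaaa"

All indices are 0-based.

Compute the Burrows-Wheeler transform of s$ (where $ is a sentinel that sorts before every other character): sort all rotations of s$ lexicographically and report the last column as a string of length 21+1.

rank  rotation                last
    0  $baababbbabaaabababaaa  a
    1  a$baababbbabaaabababaa  a
    2  aa$baababbbabaaabababa  a
    3  aaa$baababbbabaaababab  b
    4  aaabababaaa$baababbbab  b
    5  aabababaaa$baababbbaba  a
    6  aababbbabaaabababaaa$b  b
    7  abaaa$baababbbabaaabab  b
    8  abaaabababaaa$baababbb  b
    9  ababaaa$baababbbabaaab  b
   10  abababaaa$baababbbabaa  a
   11  ababbbabaaabababaaa$ba  a
   12  abbbabaaabababaaa$baab  b
   13  baaa$baababbbabaaababa  a
   14  baaabababaaa$baababbba  a
   15  baababbbabaaabababaaa$  $
   16  babaaa$baababbbabaaaba  a
   17  babaaabababaaa$baababb  b
   18  bababaaa$baababbbabaaa  a
   19  babbbabaaabababaaa$baa  a
   20  bbabaaabababaaa$baabab  b
   21  bbbabaaabababaaa$baaba  a

aaabbabbbbaabaa$abaaba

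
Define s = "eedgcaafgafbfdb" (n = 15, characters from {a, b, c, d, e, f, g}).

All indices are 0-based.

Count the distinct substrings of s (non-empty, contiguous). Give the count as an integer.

rank→(start, suffix):
  0 → (5, 'aafgafbfdb')
  1 → (9, 'afbfdb')
  2 → (6, 'afgafbfdb')
  3 → (14, 'b')
  4 → (11, 'bfdb')
  5 → (4, 'caafgafbfdb')
  6 → (13, 'db')
  7 → (2, 'dgcaafgafbfdb')
  8 → (1, 'edgcaafgafbfdb')
  9 → (0, 'eedgcaafgafbfdb')
  10 → (10, 'fbfdb')
  11 → (12, 'fdb')
  12 → (7, 'fgafbfdb')
  13 → (8, 'gafbfdb')
  14 → (3, 'gcaafgafbfdb')

SA = [5, 9, 6, 14, 11, 4, 13, 2, 1, 0, 10, 12, 7, 8, 3]
rank  pair      lcp
   1  s[5:],s[9:]  1  'a'
   2  s[9:],s[6:]  2  'af'
   3  s[6:],s[14:]  0  ''
   4  s[14:],s[11:]  1  'b'
   5  s[11:],s[4:]  0  ''
   6  s[4:],s[13:]  0  ''
   7  s[13:],s[2:]  1  'd'
   8  s[2:],s[1:]  0  ''
   9  s[1:],s[0:]  1  'e'
  10  s[0:],s[10:]  0  ''
  11  s[10:],s[12:]  1  'f'
  12  s[12:],s[7:]  1  'f'
  13  s[7:],s[8:]  0  ''
  14  s[8:],s[3:]  1  'g'

n(n+1)/2 = 15·16/2 = 120
Σ LCP = 0 + 1 + 2 + 0 + 1 + 0 + 0 + 1 + 0 + 1 + 0 + 1 + 1 + 0 + 1 = 9
distinct = 120 − 9 = 111

111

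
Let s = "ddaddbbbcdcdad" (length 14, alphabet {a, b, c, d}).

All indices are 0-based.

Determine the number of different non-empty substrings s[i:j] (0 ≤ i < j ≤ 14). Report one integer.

rank→(start, suffix):
  0 → (12, 'ad')
  1 → (2, 'addbbbcdcdad')
  2 → (5, 'bbbcdcdad')
  3 → (6, 'bbcdcdad')
  4 → (7, 'bcdcdad')
  5 → (10, 'cdad')
  6 → (8, 'cdcdad')
  7 → (13, 'd')
  8 → (11, 'dad')
  9 → (1, 'daddbbbcdcdad')
  10 → (4, 'dbbbcdcdad')
  11 → (9, 'dcdad')
  12 → (0, 'ddaddbbbcdcdad')
  13 → (3, 'ddbbbcdcdad')

SA = [12, 2, 5, 6, 7, 10, 8, 13, 11, 1, 4, 9, 0, 3]
[i] adj suffixes → lcp
  [1] 12/2 → 2 ('ad')
  [2] 2/5 → 0 ('')
  [3] 5/6 → 2 ('bb')
  [4] 6/7 → 1 ('b')
  [5] 7/10 → 0 ('')
  [6] 10/8 → 2 ('cd')
  [7] 8/13 → 0 ('')
  [8] 13/11 → 1 ('d')
  [9] 11/1 → 3 ('dad')
  [10] 1/4 → 1 ('d')
  [11] 4/9 → 1 ('d')
  [12] 9/0 → 1 ('d')
  [13] 0/3 → 2 ('dd')

n(n+1)/2 = 14·15/2 = 105
Σ LCP = 0 + 2 + 0 + 2 + 1 + 0 + 2 + 0 + 1 + 3 + 1 + 1 + 1 + 2 = 16
distinct = 105 − 16 = 89

89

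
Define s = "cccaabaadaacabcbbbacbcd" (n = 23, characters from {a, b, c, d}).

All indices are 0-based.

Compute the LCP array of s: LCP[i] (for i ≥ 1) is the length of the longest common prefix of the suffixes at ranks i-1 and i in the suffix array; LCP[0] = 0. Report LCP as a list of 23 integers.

rank | idx | suffix
   0 |   3 | aabaadaacabcbbbacbcd
   1 |   9 | aacabcbbbacbcd
   2 |   6 | aadaacabcbbbacbcd
   3 |   4 | abaadaacabcbbbacbcd
   4 |  12 | abcbbbacbcd
   5 |  10 | acabcbbbacbcd
   6 |  18 | acbcd
   7 |   7 | adaacabcbbbacbcd
   8 |   5 | baadaacabcbbbacbcd
   9 |  17 | bacbcd
  10 |  16 | bbacbcd
  11 |  15 | bbbacbcd
  12 |  13 | bcbbbacbcd
  13 |  20 | bcd
  14 |   2 | caabaadaacabcbbbacbcd
  15 |  11 | cabcbbbacbcd
  16 |  14 | cbbbacbcd
  17 |  19 | cbcd
  18 |   1 | ccaabaadaacabcbbbacbcd
  19 |   0 | cccaabaadaacabcbbbacbcd
  20 |  21 | cd
  21 |  22 | d
  22 |   8 | daacabcbbbacbcd

SA = [3, 9, 6, 4, 12, 10, 18, 7, 5, 17, 16, 15, 13, 20, 2, 11, 14, 19, 1, 0, 21, 22, 8]
[i] adj suffixes → lcp
  [1] 3/9 → 2 ('aa')
  [2] 9/6 → 2 ('aa')
  [3] 6/4 → 1 ('a')
  [4] 4/12 → 2 ('ab')
  [5] 12/10 → 1 ('a')
  [6] 10/18 → 2 ('ac')
  [7] 18/7 → 1 ('a')
  [8] 7/5 → 0 ('')
  [9] 5/17 → 2 ('ba')
  [10] 17/16 → 1 ('b')
  [11] 16/15 → 2 ('bb')
  [12] 15/13 → 1 ('b')
  [13] 13/20 → 2 ('bc')
  [14] 20/2 → 0 ('')
  [15] 2/11 → 2 ('ca')
  [16] 11/14 → 1 ('c')
  [17] 14/19 → 2 ('cb')
  [18] 19/1 → 1 ('c')
  [19] 1/0 → 2 ('cc')
  [20] 0/21 → 1 ('c')
  [21] 21/22 → 0 ('')
  [22] 22/8 → 1 ('d')

[0, 2, 2, 1, 2, 1, 2, 1, 0, 2, 1, 2, 1, 2, 0, 2, 1, 2, 1, 2, 1, 0, 1]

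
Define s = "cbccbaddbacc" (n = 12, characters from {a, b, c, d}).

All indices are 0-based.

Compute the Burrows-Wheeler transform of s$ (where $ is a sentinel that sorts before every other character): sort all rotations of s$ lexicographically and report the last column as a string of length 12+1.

cbbdcccc$abda

rank  rotation       last
    0  $cbccbaddbacc  c
    1  acc$cbccbaddb  b
    2  addbacc$cbccb  b
    3  bacc$cbccbadd  d
    4  baddbacc$cbcc  c
    5  bccbaddbacc$c  c
    6  c$cbccbaddbac  c
    7  cbaddbacc$cbc  c
    8  cbccbaddbacc$  $
    9  cc$cbccbaddba  a
   10  ccbaddbacc$cb  b
   11  dbacc$cbccbad  d
   12  ddbacc$cbccba  a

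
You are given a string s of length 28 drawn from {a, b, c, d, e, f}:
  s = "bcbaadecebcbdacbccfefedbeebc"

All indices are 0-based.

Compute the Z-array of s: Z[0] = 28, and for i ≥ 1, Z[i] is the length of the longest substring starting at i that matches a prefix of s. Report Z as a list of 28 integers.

Z[0]=28
i=1: fresh scan; Z[1]=0
i=2: fresh scan; Z[2]=1 extend→box=[2,3)
i=3: fresh scan; Z[3]=0
i=4: fresh scan; Z[4]=0
i=5: fresh scan; Z[5]=0
i=6: fresh scan; Z[6]=0
i=7: fresh scan; Z[7]=0
i=8: fresh scan; Z[8]=0
i=9: fresh scan; Z[9]=3 extend→box=[9,12)
i=10: min(r-i=2, Z[1]=0)=0; Z[10]=0
i=11: min(r-i=1, Z[2]=1)=1; Z[11]=1
i=12: fresh scan; Z[12]=0
i=13: fresh scan; Z[13]=0
i=14: fresh scan; Z[14]=0
i=15: fresh scan; Z[15]=2 extend→box=[15,17)
i=16: min(r-i=1, Z[1]=0)=0; Z[16]=0
i=17: fresh scan; Z[17]=0
i=18: fresh scan; Z[18]=0
i=19: fresh scan; Z[19]=0
i=20: fresh scan; Z[20]=0
i=21: fresh scan; Z[21]=0
i=22: fresh scan; Z[22]=0
i=23: fresh scan; Z[23]=1 extend→box=[23,24)
i=24: fresh scan; Z[24]=0
i=25: fresh scan; Z[25]=0
i=26: fresh scan; Z[26]=2 extend→box=[26,28)
i=27: min(r-i=1, Z[1]=0)=0; Z[27]=0

[28, 0, 1, 0, 0, 0, 0, 0, 0, 3, 0, 1, 0, 0, 0, 2, 0, 0, 0, 0, 0, 0, 0, 1, 0, 0, 2, 0]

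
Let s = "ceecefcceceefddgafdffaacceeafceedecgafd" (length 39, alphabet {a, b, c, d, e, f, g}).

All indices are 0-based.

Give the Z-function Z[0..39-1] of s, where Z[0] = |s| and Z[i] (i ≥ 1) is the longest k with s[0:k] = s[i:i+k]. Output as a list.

[39, 0, 0, 2, 0, 0, 1, 2, 0, 3, 0, 0, 0, 0, 0, 0, 0, 0, 0, 0, 0, 0, 0, 1, 3, 0, 0, 0, 0, 3, 0, 0, 0, 0, 1, 0, 0, 0, 0]

Z[0]=39
i=1: outside box; Z[1]=0
i=2: outside box; Z[2]=0
i=3: outside box; Z[3]=2 grow→box=[3,5)
i=4: min(r-i=1, Z[1]=0)=0; Z[4]=0
i=5: outside box; Z[5]=0
i=6: outside box; Z[6]=1 grow→box=[6,7)
i=7: outside box; Z[7]=2 grow→box=[7,9)
i=8: min(r-i=1, Z[1]=0)=0; Z[8]=0
i=9: outside box; Z[9]=3 grow→box=[9,12)
i=10: min(r-i=2, Z[1]=0)=0; Z[10]=0
i=11: min(r-i=1, Z[2]=0)=0; Z[11]=0
i=12: outside box; Z[12]=0
i=13: outside box; Z[13]=0
i=14: outside box; Z[14]=0
i=15: outside box; Z[15]=0
i=16: outside box; Z[16]=0
i=17: outside box; Z[17]=0
i=18: outside box; Z[18]=0
i=19: outside box; Z[19]=0
i=20: outside box; Z[20]=0
i=21: outside box; Z[21]=0
i=22: outside box; Z[22]=0
i=23: outside box; Z[23]=1 grow→box=[23,24)
i=24: outside box; Z[24]=3 grow→box=[24,27)
i=25: min(r-i=2, Z[1]=0)=0; Z[25]=0
i=26: min(r-i=1, Z[2]=0)=0; Z[26]=0
i=27: outside box; Z[27]=0
i=28: outside box; Z[28]=0
i=29: outside box; Z[29]=3 grow→box=[29,32)
i=30: min(r-i=2, Z[1]=0)=0; Z[30]=0
i=31: min(r-i=1, Z[2]=0)=0; Z[31]=0
i=32: outside box; Z[32]=0
i=33: outside box; Z[33]=0
i=34: outside box; Z[34]=1 grow→box=[34,35)
i=35: outside box; Z[35]=0
i=36: outside box; Z[36]=0
i=37: outside box; Z[37]=0
i=38: outside box; Z[38]=0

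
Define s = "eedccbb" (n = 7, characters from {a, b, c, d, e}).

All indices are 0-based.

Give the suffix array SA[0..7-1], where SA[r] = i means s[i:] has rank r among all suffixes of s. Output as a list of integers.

[6, 5, 4, 3, 2, 1, 0]

rank | idx | suffix
   0 |   6 | b
   1 |   5 | bb
   2 |   4 | cbb
   3 |   3 | ccbb
   4 |   2 | dccbb
   5 |   1 | edccbb
   6 |   0 | eedccbb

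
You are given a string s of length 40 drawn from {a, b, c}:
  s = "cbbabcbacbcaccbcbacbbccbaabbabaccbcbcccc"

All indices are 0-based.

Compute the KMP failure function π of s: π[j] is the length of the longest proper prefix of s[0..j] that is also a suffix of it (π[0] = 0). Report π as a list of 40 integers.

[0, 0, 0, 0, 0, 1, 2, 0, 1, 2, 1, 0, 1, 1, 2, 1, 2, 0, 1, 2, 3, 1, 1, 2, 0, 0, 0, 0, 0, 0, 0, 1, 1, 2, 1, 2, 1, 1, 1, 1]

π[0] = 0
j=1 s[j]='b': π[1]=0 (border '')
j=2 s[j]='b': π[2]=0 (border '')
j=3 s[j]='a': π[3]=0 (border '')
j=4 s[j]='b': π[4]=0 (border '')
j=5 s[j]='c': π[5]=1 (border 'c')
j=6 s[j]='b': π[6]=2 (border 'cb')
j=7 s[j]='a': k: 2→0; π[7]=0 (border '')
j=8 s[j]='c': π[8]=1 (border 'c')
j=9 s[j]='b': π[9]=2 (border 'cb')
j=10 s[j]='c': k: 2→0; π[10]=1 (border 'c')
j=11 s[j]='a': k: 1→0; π[11]=0 (border '')
j=12 s[j]='c': π[12]=1 (border 'c')
j=13 s[j]='c': k: 1→0; π[13]=1 (border 'c')
j=14 s[j]='b': π[14]=2 (border 'cb')
j=15 s[j]='c': k: 2→0; π[15]=1 (border 'c')
j=16 s[j]='b': π[16]=2 (border 'cb')
j=17 s[j]='a': k: 2→0; π[17]=0 (border '')
j=18 s[j]='c': π[18]=1 (border 'c')
j=19 s[j]='b': π[19]=2 (border 'cb')
j=20 s[j]='b': π[20]=3 (border 'cbb')
j=21 s[j]='c': k: 3→0; π[21]=1 (border 'c')
j=22 s[j]='c': k: 1→0; π[22]=1 (border 'c')
j=23 s[j]='b': π[23]=2 (border 'cb')
j=24 s[j]='a': k: 2→0; π[24]=0 (border '')
j=25 s[j]='a': π[25]=0 (border '')
j=26 s[j]='b': π[26]=0 (border '')
j=27 s[j]='b': π[27]=0 (border '')
j=28 s[j]='a': π[28]=0 (border '')
j=29 s[j]='b': π[29]=0 (border '')
j=30 s[j]='a': π[30]=0 (border '')
j=31 s[j]='c': π[31]=1 (border 'c')
j=32 s[j]='c': k: 1→0; π[32]=1 (border 'c')
j=33 s[j]='b': π[33]=2 (border 'cb')
j=34 s[j]='c': k: 2→0; π[34]=1 (border 'c')
j=35 s[j]='b': π[35]=2 (border 'cb')
j=36 s[j]='c': k: 2→0; π[36]=1 (border 'c')
j=37 s[j]='c': k: 1→0; π[37]=1 (border 'c')
j=38 s[j]='c': k: 1→0; π[38]=1 (border 'c')
j=39 s[j]='c': k: 1→0; π[39]=1 (border 'c')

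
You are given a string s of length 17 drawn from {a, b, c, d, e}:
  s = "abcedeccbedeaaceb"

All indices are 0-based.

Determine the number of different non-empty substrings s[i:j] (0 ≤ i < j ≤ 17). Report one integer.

137

rank→(start, suffix):
  0 → (12, 'aaceb')
  1 → (0, 'abcedeccbedeaaceb')
  2 → (13, 'aceb')
  3 → (16, 'b')
  4 → (1, 'bcedeccbedeaaceb')
  5 → (8, 'bedeaaceb')
  6 → (7, 'cbedeaaceb')
  7 → (6, 'ccbedeaaceb')
  8 → (14, 'ceb')
  9 → (2, 'cedeccbedeaaceb')
  10 → (10, 'deaaceb')
  11 → (4, 'deccbedeaaceb')
  12 → (11, 'eaaceb')
  13 → (15, 'eb')
  14 → (5, 'eccbedeaaceb')
  15 → (9, 'edeaaceb')
  16 → (3, 'edeccbedeaaceb')

SA = [12, 0, 13, 16, 1, 8, 7, 6, 14, 2, 10, 4, 11, 15, 5, 9, 3]
i: (SA[i-1],SA[i]) lcp shared
  1: (12,0) 1 'a'
  2: (0,13) 1 'a'
  3: (13,16) 0 ''
  4: (16,1) 1 'b'
  5: (1,8) 1 'b'
  6: (8,7) 0 ''
  7: (7,6) 1 'c'
  8: (6,14) 1 'c'
  9: (14,2) 2 'ce'
  10: (2,10) 0 ''
  11: (10,4) 2 'de'
  12: (4,11) 0 ''
  13: (11,15) 1 'e'
  14: (15,5) 1 'e'
  15: (5,9) 1 'e'
  16: (9,3) 3 'ede'

n(n+1)/2 = 17·18/2 = 153
Σ LCP = 0 + 1 + 1 + 0 + 1 + 1 + 0 + 1 + 1 + 2 + 0 + 2 + 0 + 1 + 1 + 1 + 3 = 16
distinct = 153 − 16 = 137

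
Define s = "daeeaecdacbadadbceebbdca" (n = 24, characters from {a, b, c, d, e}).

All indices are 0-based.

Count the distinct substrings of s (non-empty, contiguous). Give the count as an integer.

276

rank | idx | suffix
   0 |  23 | a
   1 |   8 | acbadadbceebbdca
   2 |  11 | adadbceebbdca
   3 |  13 | adbceebbdca
   4 |   4 | aecdacbadadbceebbdca
   5 |   1 | aeeaecdacbadadbceebbdca
   6 |  10 | badadbceebbdca
   7 |  19 | bbdca
   8 |  15 | bceebbdca
   9 |  20 | bdca
  10 |  22 | ca
  11 |   9 | cbadadbceebbdca
  12 |   6 | cdacbadadbceebbdca
  13 |  16 | ceebbdca
  14 |   7 | dacbadadbceebbdca
  15 |  12 | dadbceebbdca
  16 |   0 | daeeaecdacbadadbceebbdca
  17 |  14 | dbceebbdca
  18 |  21 | dca
  19 |   3 | eaecdacbadadbceebbdca
  20 |  18 | ebbdca
  21 |   5 | ecdacbadadbceebbdca
  22 |   2 | eeaecdacbadadbceebbdca
  23 |  17 | eebbdca

SA = [23, 8, 11, 13, 4, 1, 10, 19, 15, 20, 22, 9, 6, 16, 7, 12, 0, 14, 21, 3, 18, 5, 2, 17]
[i] adj suffixes → lcp
  [1] 23/8 → 1 ('a')
  [2] 8/11 → 1 ('a')
  [3] 11/13 → 2 ('ad')
  [4] 13/4 → 1 ('a')
  [5] 4/1 → 2 ('ae')
  [6] 1/10 → 0 ('')
  [7] 10/19 → 1 ('b')
  [8] 19/15 → 1 ('b')
  [9] 15/20 → 1 ('b')
  [10] 20/22 → 0 ('')
  [11] 22/9 → 1 ('c')
  [12] 9/6 → 1 ('c')
  [13] 6/16 → 1 ('c')
  [14] 16/7 → 0 ('')
  [15] 7/12 → 2 ('da')
  [16] 12/0 → 2 ('da')
  [17] 0/14 → 1 ('d')
  [18] 14/21 → 1 ('d')
  [19] 21/3 → 0 ('')
  [20] 3/18 → 1 ('e')
  [21] 18/5 → 1 ('e')
  [22] 5/2 → 1 ('e')
  [23] 2/17 → 2 ('ee')

n(n+1)/2 = 24·25/2 = 300
Σ LCP = 0 + 1 + 1 + 2 + 1 + 2 + 0 + 1 + 1 + 1 + 0 + 1 + 1 + 1 + 0 + 2 + 2 + 1 + 1 + 0 + 1 + 1 + 1 + 2 = 24
distinct = 300 − 24 = 276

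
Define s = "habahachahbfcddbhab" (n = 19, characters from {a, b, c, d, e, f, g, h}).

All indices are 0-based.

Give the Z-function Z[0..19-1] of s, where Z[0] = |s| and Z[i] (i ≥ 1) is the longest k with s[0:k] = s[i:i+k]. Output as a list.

Z[0]=19
i=1: i≥r, start 0; Z[1]=0
i=2: i≥r, start 0; Z[2]=0
i=3: i≥r, start 0; Z[3]=0
i=4: i≥r, start 0; Z[4]=2 grow→box=[4,6)
i=5: min(r-i=1, Z[1]=0)=0; Z[5]=0
i=6: i≥r, start 0; Z[6]=0
i=7: i≥r, start 0; Z[7]=2 grow→box=[7,9)
i=8: min(r-i=1, Z[1]=0)=0; Z[8]=0
i=9: i≥r, start 0; Z[9]=1 grow→box=[9,10)
i=10: i≥r, start 0; Z[10]=0
i=11: i≥r, start 0; Z[11]=0
i=12: i≥r, start 0; Z[12]=0
i=13: i≥r, start 0; Z[13]=0
i=14: i≥r, start 0; Z[14]=0
i=15: i≥r, start 0; Z[15]=0
i=16: i≥r, start 0; Z[16]=3 grow→box=[16,19)
i=17: min(r-i=2, Z[1]=0)=0; Z[17]=0
i=18: min(r-i=1, Z[2]=0)=0; Z[18]=0

[19, 0, 0, 0, 2, 0, 0, 2, 0, 1, 0, 0, 0, 0, 0, 0, 3, 0, 0]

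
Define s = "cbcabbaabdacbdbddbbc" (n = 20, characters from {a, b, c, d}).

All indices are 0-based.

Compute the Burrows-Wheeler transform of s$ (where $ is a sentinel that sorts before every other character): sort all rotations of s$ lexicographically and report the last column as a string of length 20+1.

rank  rotation               last
    0  $cbcabbaabdacbdbddbbc  c
    1  aabdacbdbddbbc$cbcabb  b
    2  abbaabdacbdbddbbc$cbc  c
    3  abdacbdbddbbc$cbcabba  a
    4  acbdbddbbc$cbcabbaabd  d
    5  baabdacbdbddbbc$cbcab  b
    6  bbaabdacbdbddbbc$cbca  a
    7  bbc$cbcabbaabdacbdbdd  d
    8  bc$cbcabbaabdacbdbddb  b
    9  bcabbaabdacbdbddbbc$c  c
   10  bdacbdbddbbc$cbcabbaa  a
   11  bdbddbbc$cbcabbaabdac  c
   12  bddbbc$cbcabbaabdacbd  d
   13  c$cbcabbaabdacbdbddbb  b
   14  cabbaabdacbdbddbbc$cb  b
   15  cbcabbaabdacbdbddbbc$  $
   16  cbdbddbbc$cbcabbaabda  a
   17  dacbdbddbbc$cbcabbaab  b
   18  dbbc$cbcabbaabdacbdbd  d
   19  dbddbbc$cbcabbaabdacb  b
   20  ddbbc$cbcabbaabdacbdb  b

cbcadbadbcacdbb$abdbb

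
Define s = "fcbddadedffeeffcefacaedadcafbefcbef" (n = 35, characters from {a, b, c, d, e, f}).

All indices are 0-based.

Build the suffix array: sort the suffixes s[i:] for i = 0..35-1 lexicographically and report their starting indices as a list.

rank→(start, suffix):
  0 → (18, 'acaedadcafbefcbef')
  1 → (23, 'adcafbefcbef')
  2 → (5, 'adedffeeffcefacaedadcafbefcbef')
  3 → (20, 'aedadcafbefcbef')
  4 → (26, 'afbefcbef')
  5 → (2, 'bddadedffeeffcefacaedadcafbefcbef')
  6 → (32, 'bef')
  7 → (28, 'befcbef')
  8 → (19, 'caedadcafbefcbef')
  9 → (25, 'cafbefcbef')
  10 → (1, 'cbddadedffeeffcefacaedadcafbefcbef')
  11 → (31, 'cbef')
  12 → (15, 'cefacaedadcafbefcbef')
  13 → (22, 'dadcafbefcbef')
  14 → (4, 'dadedffeeffcefacaedadcafbefcbef')
  15 → (24, 'dcafbefcbef')
  16 → (3, 'ddadedffeeffcefacaedadcafbefcbef')
  17 → (6, 'dedffeeffcefacaedadcafbefcbef')
  18 → (8, 'dffeeffcefacaedadcafbefcbef')
  19 → (21, 'edadcafbefcbef')
  20 → (7, 'edffeeffcefacaedadcafbefcbef')
  21 → (11, 'eeffcefacaedadcafbefcbef')
  22 → (33, 'ef')
  23 → (16, 'efacaedadcafbefcbef')
  24 → (29, 'efcbef')
  25 → (12, 'effcefacaedadcafbefcbef')
  26 → (34, 'f')
  27 → (17, 'facaedadcafbefcbef')
  28 → (27, 'fbefcbef')
  29 → (0, 'fcbddadedffeeffcefacaedadcafbefcbef')
  30 → (30, 'fcbef')
  31 → (14, 'fcefacaedadcafbefcbef')
  32 → (10, 'feeffcefacaedadcafbefcbef')
  33 → (13, 'ffcefacaedadcafbefcbef')
  34 → (9, 'ffeeffcefacaedadcafbefcbef')

[18, 23, 5, 20, 26, 2, 32, 28, 19, 25, 1, 31, 15, 22, 4, 24, 3, 6, 8, 21, 7, 11, 33, 16, 29, 12, 34, 17, 27, 0, 30, 14, 10, 13, 9]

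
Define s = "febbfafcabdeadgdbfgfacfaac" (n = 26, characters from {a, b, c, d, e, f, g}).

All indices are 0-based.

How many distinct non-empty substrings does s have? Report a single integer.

328

sorted suffixes:
  #0 SA[0]=23  'aac'
  #1 SA[1]=8  'abdeadgdbfgfacfaac'
  #2 SA[2]=24  'ac'
  #3 SA[3]=20  'acfaac'
  #4 SA[4]=12  'adgdbfgfacfaac'
  #5 SA[5]=5  'afcabdeadgdbfgfacfaac'
  #6 SA[6]=2  'bbfafcabdeadgdbfgfacfaac'
  #7 SA[7]=9  'bdeadgdbfgfacfaac'
  #8 SA[8]=3  'bfafcabdeadgdbfgfacfaac'
  #9 SA[9]=16  'bfgfacfaac'
  #10 SA[10]=25  'c'
  #11 SA[11]=7  'cabdeadgdbfgfacfaac'
  #12 SA[12]=21  'cfaac'
  #13 SA[13]=15  'dbfgfacfaac'
  #14 SA[14]=10  'deadgdbfgfacfaac'
  #15 SA[15]=13  'dgdbfgfacfaac'
  #16 SA[16]=11  'eadgdbfgfacfaac'
  #17 SA[17]=1  'ebbfafcabdeadgdbfgfacfaac'
  #18 SA[18]=22  'faac'
  #19 SA[19]=19  'facfaac'
  #20 SA[20]=4  'fafcabdeadgdbfgfacfaac'
  #21 SA[21]=6  'fcabdeadgdbfgfacfaac'
  #22 SA[22]=0  'febbfafcabdeadgdbfgfacfaac'
  #23 SA[23]=17  'fgfacfaac'
  #24 SA[24]=14  'gdbfgfacfaac'
  #25 SA[25]=18  'gfacfaac'

SA = [23, 8, 24, 20, 12, 5, 2, 9, 3, 16, 25, 7, 21, 15, 10, 13, 11, 1, 22, 19, 4, 6, 0, 17, 14, 18]
i: (SA[i-1],SA[i]) lcp shared
  1: (23,8) 1 'a'
  2: (8,24) 1 'a'
  3: (24,20) 2 'ac'
  4: (20,12) 1 'a'
  5: (12,5) 1 'a'
  6: (5,2) 0 ''
  7: (2,9) 1 'b'
  8: (9,3) 1 'b'
  9: (3,16) 2 'bf'
  10: (16,25) 0 ''
  11: (25,7) 1 'c'
  12: (7,21) 1 'c'
  13: (21,15) 0 ''
  14: (15,10) 1 'd'
  15: (10,13) 1 'd'
  16: (13,11) 0 ''
  17: (11,1) 1 'e'
  18: (1,22) 0 ''
  19: (22,19) 2 'fa'
  20: (19,4) 2 'fa'
  21: (4,6) 1 'f'
  22: (6,0) 1 'f'
  23: (0,17) 1 'f'
  24: (17,14) 0 ''
  25: (14,18) 1 'g'

n(n+1)/2 = 26·27/2 = 351
Σ LCP = 0 + 1 + 1 + 2 + 1 + 1 + 0 + 1 + 1 + 2 + 0 + 1 + 1 + 0 + 1 + 1 + 0 + 1 + 0 + 2 + 2 + 1 + 1 + 1 + 0 + 1 = 23
distinct = 351 − 23 = 328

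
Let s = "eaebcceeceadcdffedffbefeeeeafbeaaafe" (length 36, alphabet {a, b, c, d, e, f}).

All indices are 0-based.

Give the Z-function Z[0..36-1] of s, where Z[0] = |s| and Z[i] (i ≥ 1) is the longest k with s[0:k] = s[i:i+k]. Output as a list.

[36, 0, 1, 0, 0, 0, 1, 1, 0, 2, 0, 0, 0, 0, 0, 0, 1, 0, 0, 0, 0, 1, 0, 1, 1, 1, 2, 0, 0, 0, 2, 0, 0, 0, 0, 1]

Z[0]=36
i=1: outside box; Z[1]=0
i=2: outside box; Z[2]=1 grow→box=[2,3)
i=3: outside box; Z[3]=0
i=4: outside box; Z[4]=0
i=5: outside box; Z[5]=0
i=6: outside box; Z[6]=1 grow→box=[6,7)
i=7: outside box; Z[7]=1 grow→box=[7,8)
i=8: outside box; Z[8]=0
i=9: outside box; Z[9]=2 grow→box=[9,11)
i=10: min(r-i=1, Z[1]=0)=0; Z[10]=0
i=11: outside box; Z[11]=0
i=12: outside box; Z[12]=0
i=13: outside box; Z[13]=0
i=14: outside box; Z[14]=0
i=15: outside box; Z[15]=0
i=16: outside box; Z[16]=1 grow→box=[16,17)
i=17: outside box; Z[17]=0
i=18: outside box; Z[18]=0
i=19: outside box; Z[19]=0
i=20: outside box; Z[20]=0
i=21: outside box; Z[21]=1 grow→box=[21,22)
i=22: outside box; Z[22]=0
i=23: outside box; Z[23]=1 grow→box=[23,24)
i=24: outside box; Z[24]=1 grow→box=[24,25)
i=25: outside box; Z[25]=1 grow→box=[25,26)
i=26: outside box; Z[26]=2 grow→box=[26,28)
i=27: min(r-i=1, Z[1]=0)=0; Z[27]=0
i=28: outside box; Z[28]=0
i=29: outside box; Z[29]=0
i=30: outside box; Z[30]=2 grow→box=[30,32)
i=31: min(r-i=1, Z[1]=0)=0; Z[31]=0
i=32: outside box; Z[32]=0
i=33: outside box; Z[33]=0
i=34: outside box; Z[34]=0
i=35: outside box; Z[35]=1 grow→box=[35,36)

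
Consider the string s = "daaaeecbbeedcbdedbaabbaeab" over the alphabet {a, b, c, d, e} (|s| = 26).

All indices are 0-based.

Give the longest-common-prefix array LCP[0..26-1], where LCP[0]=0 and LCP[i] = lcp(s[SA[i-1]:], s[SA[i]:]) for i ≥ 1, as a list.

[0, 2, 2, 1, 2, 1, 2, 0, 1, 2, 1, 2, 1, 1, 0, 2, 0, 1, 1, 1, 0, 1, 1, 2, 1, 2]

sorted suffixes:
  #0 SA[0]=1  'aaaeecbbeedcbdedbaabbaeab'
  #1 SA[1]=18  'aabbaeab'
  #2 SA[2]=2  'aaeecbbeedcbdedbaabbaeab'
  #3 SA[3]=24  'ab'
  #4 SA[4]=19  'abbaeab'
  #5 SA[5]=22  'aeab'
  #6 SA[6]=3  'aeecbbeedcbdedbaabbaeab'
  #7 SA[7]=25  'b'
  #8 SA[8]=17  'baabbaeab'
  #9 SA[9]=21  'baeab'
  #10 SA[10]=20  'bbaeab'
  #11 SA[11]=7  'bbeedcbdedbaabbaeab'
  #12 SA[12]=13  'bdedbaabbaeab'
  #13 SA[13]=8  'beedcbdedbaabbaeab'
  #14 SA[14]=6  'cbbeedcbdedbaabbaeab'
  #15 SA[15]=12  'cbdedbaabbaeab'
  #16 SA[16]=0  'daaaeecbbeedcbdedbaabbaeab'
  #17 SA[17]=16  'dbaabbaeab'
  #18 SA[18]=11  'dcbdedbaabbaeab'
  #19 SA[19]=14  'dedbaabbaeab'
  #20 SA[20]=23  'eab'
  #21 SA[21]=5  'ecbbeedcbdedbaabbaeab'
  #22 SA[22]=15  'edbaabbaeab'
  #23 SA[23]=10  'edcbdedbaabbaeab'
  #24 SA[24]=4  'eecbbeedcbdedbaabbaeab'
  #25 SA[25]=9  'eedcbdedbaabbaeab'

SA = [1, 18, 2, 24, 19, 22, 3, 25, 17, 21, 20, 7, 13, 8, 6, 12, 0, 16, 11, 14, 23, 5, 15, 10, 4, 9]
[i] adj suffixes → lcp
  [1] 1/18 → 2 ('aa')
  [2] 18/2 → 2 ('aa')
  [3] 2/24 → 1 ('a')
  [4] 24/19 → 2 ('ab')
  [5] 19/22 → 1 ('a')
  [6] 22/3 → 2 ('ae')
  [7] 3/25 → 0 ('')
  [8] 25/17 → 1 ('b')
  [9] 17/21 → 2 ('ba')
  [10] 21/20 → 1 ('b')
  [11] 20/7 → 2 ('bb')
  [12] 7/13 → 1 ('b')
  [13] 13/8 → 1 ('b')
  [14] 8/6 → 0 ('')
  [15] 6/12 → 2 ('cb')
  [16] 12/0 → 0 ('')
  [17] 0/16 → 1 ('d')
  [18] 16/11 → 1 ('d')
  [19] 11/14 → 1 ('d')
  [20] 14/23 → 0 ('')
  [21] 23/5 → 1 ('e')
  [22] 5/15 → 1 ('e')
  [23] 15/10 → 2 ('ed')
  [24] 10/4 → 1 ('e')
  [25] 4/9 → 2 ('ee')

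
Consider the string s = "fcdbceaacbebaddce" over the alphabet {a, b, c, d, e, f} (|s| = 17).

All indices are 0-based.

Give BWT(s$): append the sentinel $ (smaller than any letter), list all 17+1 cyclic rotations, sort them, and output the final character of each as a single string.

rank  rotation            last
    0  $fcdbceaacbebaddce  e
    1  aacbebaddce$fcdbce  e
    2  acbebaddce$fcdbcea  a
    3  addce$fcdbceaacbeb  b
    4  baddce$fcdbceaacbe  e
    5  bceaacbebaddce$fcd  d
    6  bebaddce$fcdbceaac  c
    7  cbebaddce$fcdbceaa  a
    8  cdbceaacbebaddce$f  f
    9  ce$fcdbceaacbebadd  d
   10  ceaacbebaddce$fcdb  b
   11  dbceaacbebaddce$fc  c
   12  dce$fcdbceaacbebad  d
   13  ddce$fcdbceaacbeba  a
   14  e$fcdbceaacbebaddc  c
   15  eaacbebaddce$fcdbc  c
   16  ebaddce$fcdbceaacb  b
   17  fcdbceaacbebaddce$  $

eeabedcafdbcdaccb$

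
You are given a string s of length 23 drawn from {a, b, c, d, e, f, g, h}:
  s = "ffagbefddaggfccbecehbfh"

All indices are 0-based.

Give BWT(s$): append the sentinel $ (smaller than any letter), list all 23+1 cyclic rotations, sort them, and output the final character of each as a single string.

hfdcghcfedfbbcfge$bagafe

rank  rotation                  last
    0  $ffagbefddaggfccbecehbfh  h
    1  agbefddaggfccbecehbfh$ff  f
    2  aggfccbecehbfh$ffagbefdd  d
    3  becehbfh$ffagbefddaggfcc  c
    4  befddaggfccbecehbfh$ffag  g
    5  bfh$ffagbefddaggfccbeceh  h
    6  cbecehbfh$ffagbefddaggfc  c
    7  ccbecehbfh$ffagbefddaggf  f
    8  cehbfh$ffagbefddaggfccbe  e
    9  daggfccbecehbfh$ffagbefd  d
   10  ddaggfccbecehbfh$ffagbef  f
   11  ecehbfh$ffagbefddaggfccb  b
   12  efddaggfccbecehbfh$ffagb  b
   13  ehbfh$ffagbefddaggfccbec  c
   14  fagbefddaggfccbecehbfh$f  f
   15  fccbecehbfh$ffagbefddagg  g
   16  fddaggfccbecehbfh$ffagbe  e
   17  ffagbefddaggfccbecehbfh$  $
   18  fh$ffagbefddaggfccbecehb  b
   19  gbefddaggfccbecehbfh$ffa  a
   20  gfccbecehbfh$ffagbefddag  g
   21  ggfccbecehbfh$ffagbefdda  a
   22  h$ffagbefddaggfccbecehbf  f
   23  hbfh$ffagbefddaggfccbece  e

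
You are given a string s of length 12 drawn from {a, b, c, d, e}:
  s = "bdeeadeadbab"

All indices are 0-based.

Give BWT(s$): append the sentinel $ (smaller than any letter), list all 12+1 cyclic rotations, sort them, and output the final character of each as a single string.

bbeead$aabded

rank  rotation       last
    0  $bdeeadeadbab  b
    1  ab$bdeeadeadb  b
    2  adbab$bdeeade  e
    3  adeadbab$bdee  e
    4  b$bdeeadeadba  a
    5  bab$bdeeadead  d
    6  bdeeadeadbab$  $
    7  dbab$bdeeadea  a
    8  deadbab$bdeea  a
    9  deeadeadbab$b  b
   10  eadbab$bdeead  d
   11  eadeadbab$bde  e
   12  eeadeadbab$bd  d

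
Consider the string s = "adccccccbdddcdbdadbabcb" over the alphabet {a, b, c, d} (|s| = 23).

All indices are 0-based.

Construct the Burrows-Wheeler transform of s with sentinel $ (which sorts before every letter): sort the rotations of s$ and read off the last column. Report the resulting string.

rank  rotation                  last
    0  $adccccccbdddcdbdadbabcb  b
    1  abcb$adccccccbdddcdbdadb  b
    2  adbabcb$adccccccbdddcdbd  d
    3  adccccccbdddcdbdadbabcb$  $
    4  b$adccccccbdddcdbdadbabc  c
    5  babcb$adccccccbdddcdbdad  d
    6  bcb$adccccccbdddcdbdadba  a
    7  bdadbabcb$adccccccbdddcd  d
    8  bdddcdbdadbabcb$adcccccc  c
    9  cb$adccccccbdddcdbdadbab  b
   10  cbdddcdbdadbabcb$adccccc  c
   11  ccbdddcdbdadbabcb$adcccc  c
   12  cccbdddcdbdadbabcb$adccc  c
   13  ccccbdddcdbdadbabcb$adcc  c
   14  cccccbdddcdbdadbabcb$adc  c
   15  ccccccbdddcdbdadbabcb$ad  d
   16  cdbdadbabcb$adccccccbddd  d
   17  dadbabcb$adccccccbdddcdb  b
   18  dbabcb$adccccccbdddcdbda  a
   19  dbdadbabcb$adccccccbdddc  c
   20  dccccccbdddcdbdadbabcb$a  a
   21  dcdbdadbabcb$adccccccbdd  d
   22  ddcdbdadbabcb$adccccccbd  d
   23  dddcdbdadbabcb$adccccccb  b

bbd$cdadcbcccccddbacaddb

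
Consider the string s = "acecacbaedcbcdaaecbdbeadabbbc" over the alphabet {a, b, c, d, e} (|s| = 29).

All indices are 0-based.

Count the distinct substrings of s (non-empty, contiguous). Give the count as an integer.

403

sorted suffixes:
  #0 SA[0]=14  'aaecbdbeadabbbc'
  #1 SA[1]=24  'abbbc'
  #2 SA[2]=4  'acbaedcbcdaaecbdbeadabbbc'
  #3 SA[3]=0  'acecacbaedcbcdaaecbdbeadabbbc'
  #4 SA[4]=22  'adabbbc'
  #5 SA[5]=15  'aecbdbeadabbbc'
  #6 SA[6]=7  'aedcbcdaaecbdbeadabbbc'
  #7 SA[7]=6  'baedcbcdaaecbdbeadabbbc'
  #8 SA[8]=25  'bbbc'
  #9 SA[9]=26  'bbc'
  #10 SA[10]=27  'bc'
  #11 SA[11]=11  'bcdaaecbdbeadabbbc'
  #12 SA[12]=18  'bdbeadabbbc'
  #13 SA[13]=20  'beadabbbc'
  #14 SA[14]=28  'c'
  #15 SA[15]=3  'cacbaedcbcdaaecbdbeadabbbc'
  #16 SA[16]=5  'cbaedcbcdaaecbdbeadabbbc'
  #17 SA[17]=10  'cbcdaaecbdbeadabbbc'
  #18 SA[18]=17  'cbdbeadabbbc'
  #19 SA[19]=12  'cdaaecbdbeadabbbc'
  #20 SA[20]=1  'cecacbaedcbcdaaecbdbeadabbbc'
  #21 SA[21]=13  'daaecbdbeadabbbc'
  #22 SA[22]=23  'dabbbc'
  #23 SA[23]=19  'dbeadabbbc'
  #24 SA[24]=9  'dcbcdaaecbdbeadabbbc'
  #25 SA[25]=21  'eadabbbc'
  #26 SA[26]=2  'ecacbaedcbcdaaecbdbeadabbbc'
  #27 SA[27]=16  'ecbdbeadabbbc'
  #28 SA[28]=8  'edcbcdaaecbdbeadabbbc'

SA = [14, 24, 4, 0, 22, 15, 7, 6, 25, 26, 27, 11, 18, 20, 28, 3, 5, 10, 17, 12, 1, 13, 23, 19, 9, 21, 2, 16, 8]
rank  pair      lcp
   1  s[14:],s[24:]  1  'a'
   2  s[24:],s[4:]  1  'a'
   3  s[4:],s[0:]  2  'ac'
   4  s[0:],s[22:]  1  'a'
   5  s[22:],s[15:]  1  'a'
   6  s[15:],s[7:]  2  'ae'
   7  s[7:],s[6:]  0  ''
   8  s[6:],s[25:]  1  'b'
   9  s[25:],s[26:]  2  'bb'
  10  s[26:],s[27:]  1  'b'
  11  s[27:],s[11:]  2  'bc'
  12  s[11:],s[18:]  1  'b'
  13  s[18:],s[20:]  1  'b'
  14  s[20:],s[28:]  0  ''
  15  s[28:],s[3:]  1  'c'
  16  s[3:],s[5:]  1  'c'
  17  s[5:],s[10:]  2  'cb'
  18  s[10:],s[17:]  2  'cb'
  19  s[17:],s[12:]  1  'c'
  20  s[12:],s[1:]  1  'c'
  21  s[1:],s[13:]  0  ''
  22  s[13:],s[23:]  2  'da'
  23  s[23:],s[19:]  1  'd'
  24  s[19:],s[9:]  1  'd'
  25  s[9:],s[21:]  0  ''
  26  s[21:],s[2:]  1  'e'
  27  s[2:],s[16:]  2  'ec'
  28  s[16:],s[8:]  1  'e'

n(n+1)/2 = 29·30/2 = 435
Σ LCP = 0 + 1 + 1 + 2 + 1 + 1 + 2 + 0 + 1 + 2 + 1 + 2 + 1 + 1 + 0 + 1 + 1 + 2 + 2 + 1 + 1 + 0 + 2 + 1 + 1 + 0 + 1 + 2 + 1 = 32
distinct = 435 − 32 = 403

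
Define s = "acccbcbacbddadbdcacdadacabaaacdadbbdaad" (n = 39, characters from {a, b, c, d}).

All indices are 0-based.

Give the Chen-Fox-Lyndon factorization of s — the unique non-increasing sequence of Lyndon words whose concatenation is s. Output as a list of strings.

emit factor 1: 'acccbcb' (i=0, period=7)
emit factor 2: 'acbddadbdcacdad' (i=7, period=15)
emit factor 3: 'ac' (i=22, period=2)
emit factor 4: 'ab' (i=24, period=2)
emit factor 5: 'aaacdadbbdaad' (i=26, period=13)

["acccbcb", "acbddadbdcacdad", "ac", "ab", "aaacdadbbdaad"]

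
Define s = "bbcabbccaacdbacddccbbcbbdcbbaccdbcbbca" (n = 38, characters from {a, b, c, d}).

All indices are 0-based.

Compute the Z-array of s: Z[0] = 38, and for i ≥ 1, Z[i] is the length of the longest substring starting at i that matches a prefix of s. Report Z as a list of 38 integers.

[38, 1, 0, 0, 3, 1, 0, 0, 0, 0, 0, 0, 1, 0, 0, 0, 0, 0, 0, 3, 1, 0, 2, 1, 0, 0, 2, 1, 0, 0, 0, 0, 1, 0, 4, 1, 0, 0]

Z[0]=38
i=1: fresh scan; Z[1]=1 grow→box=[1,2)
i=2: fresh scan; Z[2]=0
i=3: fresh scan; Z[3]=0
i=4: fresh scan; Z[4]=3 grow→box=[4,7)
i=5: min(r-i=2, Z[1]=1)=1; Z[5]=1
i=6: min(r-i=1, Z[2]=0)=0; Z[6]=0
i=7: fresh scan; Z[7]=0
i=8: fresh scan; Z[8]=0
i=9: fresh scan; Z[9]=0
i=10: fresh scan; Z[10]=0
i=11: fresh scan; Z[11]=0
i=12: fresh scan; Z[12]=1 grow→box=[12,13)
i=13: fresh scan; Z[13]=0
i=14: fresh scan; Z[14]=0
i=15: fresh scan; Z[15]=0
i=16: fresh scan; Z[16]=0
i=17: fresh scan; Z[17]=0
i=18: fresh scan; Z[18]=0
i=19: fresh scan; Z[19]=3 grow→box=[19,22)
i=20: min(r-i=2, Z[1]=1)=1; Z[20]=1
i=21: min(r-i=1, Z[2]=0)=0; Z[21]=0
i=22: fresh scan; Z[22]=2 grow→box=[22,24)
i=23: min(r-i=1, Z[1]=1)=1; Z[23]=1
i=24: fresh scan; Z[24]=0
i=25: fresh scan; Z[25]=0
i=26: fresh scan; Z[26]=2 grow→box=[26,28)
i=27: min(r-i=1, Z[1]=1)=1; Z[27]=1
i=28: fresh scan; Z[28]=0
i=29: fresh scan; Z[29]=0
i=30: fresh scan; Z[30]=0
i=31: fresh scan; Z[31]=0
i=32: fresh scan; Z[32]=1 grow→box=[32,33)
i=33: fresh scan; Z[33]=0
i=34: fresh scan; Z[34]=4 grow→box=[34,38)
i=35: min(r-i=3, Z[1]=1)=1; Z[35]=1
i=36: min(r-i=2, Z[2]=0)=0; Z[36]=0
i=37: min(r-i=1, Z[3]=0)=0; Z[37]=0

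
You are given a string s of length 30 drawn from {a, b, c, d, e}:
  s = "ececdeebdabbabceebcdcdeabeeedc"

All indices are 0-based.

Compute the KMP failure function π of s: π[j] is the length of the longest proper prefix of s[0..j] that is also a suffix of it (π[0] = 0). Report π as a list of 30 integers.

π[0] = 0
j=1 s[j]='c': π[1]=0 (border '')
j=2 s[j]='e': π[2]=1 (border 'e')
j=3 s[j]='c': π[3]=2 (border 'ec')
j=4 s[j]='d': k: 2→0; π[4]=0 (border '')
j=5 s[j]='e': π[5]=1 (border 'e')
j=6 s[j]='e': k: 1→0; π[6]=1 (border 'e')
j=7 s[j]='b': k: 1→0; π[7]=0 (border '')
j=8 s[j]='d': π[8]=0 (border '')
j=9 s[j]='a': π[9]=0 (border '')
j=10 s[j]='b': π[10]=0 (border '')
j=11 s[j]='b': π[11]=0 (border '')
j=12 s[j]='a': π[12]=0 (border '')
j=13 s[j]='b': π[13]=0 (border '')
j=14 s[j]='c': π[14]=0 (border '')
j=15 s[j]='e': π[15]=1 (border 'e')
j=16 s[j]='e': k: 1→0; π[16]=1 (border 'e')
j=17 s[j]='b': k: 1→0; π[17]=0 (border '')
j=18 s[j]='c': π[18]=0 (border '')
j=19 s[j]='d': π[19]=0 (border '')
j=20 s[j]='c': π[20]=0 (border '')
j=21 s[j]='d': π[21]=0 (border '')
j=22 s[j]='e': π[22]=1 (border 'e')
j=23 s[j]='a': k: 1→0; π[23]=0 (border '')
j=24 s[j]='b': π[24]=0 (border '')
j=25 s[j]='e': π[25]=1 (border 'e')
j=26 s[j]='e': k: 1→0; π[26]=1 (border 'e')
j=27 s[j]='e': k: 1→0; π[27]=1 (border 'e')
j=28 s[j]='d': k: 1→0; π[28]=0 (border '')
j=29 s[j]='c': π[29]=0 (border '')

[0, 0, 1, 2, 0, 1, 1, 0, 0, 0, 0, 0, 0, 0, 0, 1, 1, 0, 0, 0, 0, 0, 1, 0, 0, 1, 1, 1, 0, 0]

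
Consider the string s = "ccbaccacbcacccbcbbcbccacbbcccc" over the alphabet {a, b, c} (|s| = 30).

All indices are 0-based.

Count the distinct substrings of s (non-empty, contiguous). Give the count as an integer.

398

rank | idx | suffix
   0 |  22 | acbbcccc
   1 |   6 | acbcacccbcbbcbccacbbcccc
   2 |   3 | accacbcacccbcbbcbccacbbcccc
   3 |  10 | acccbcbbcbccacbbcccc
   4 |   2 | baccacbcacccbcbbcbccacbbcccc
   5 |  16 | bbcbccacbbcccc
   6 |  24 | bbcccc
   7 |   8 | bcacccbcbbcbccacbbcccc
   8 |  14 | bcbbcbccacbbcccc
   9 |  17 | bcbccacbbcccc
  10 |  19 | bccacbbcccc
  11 |  25 | bcccc
  12 |  29 | c
  13 |  21 | cacbbcccc
  14 |   5 | cacbcacccbcbbcbccacbbcccc
  15 |   9 | cacccbcbbcbccacbbcccc
  16 |   1 | cbaccacbcacccbcbbcbccacbbcccc
  17 |  15 | cbbcbccacbbcccc
  18 |  23 | cbbcccc
  19 |   7 | cbcacccbcbbcbccacbbcccc
  20 |  13 | cbcbbcbccacbbcccc
  21 |  18 | cbccacbbcccc
  22 |  28 | cc
  23 |  20 | ccacbbcccc
  24 |   4 | ccacbcacccbcbbcbccacbbcccc
  25 |   0 | ccbaccacbcacccbcbbcbccacbbcccc
  26 |  12 | ccbcbbcbccacbbcccc
  27 |  27 | ccc
  28 |  11 | cccbcbbcbccacbbcccc
  29 |  26 | cccc

SA = [22, 6, 3, 10, 2, 16, 24, 8, 14, 17, 19, 25, 29, 21, 5, 9, 1, 15, 23, 7, 13, 18, 28, 20, 4, 0, 12, 27, 11, 26]
rank  pair      lcp
   1  s[22:],s[6:]  3  'acb'
   2  s[6:],s[3:]  2  'ac'
   3  s[3:],s[10:]  3  'acc'
   4  s[10:],s[2:]  0  ''
   5  s[2:],s[16:]  1  'b'
   6  s[16:],s[24:]  3  'bbc'
   7  s[24:],s[8:]  1  'b'
   8  s[8:],s[14:]  2  'bc'
   9  s[14:],s[17:]  3  'bcb'
  10  s[17:],s[19:]  2  'bc'
  11  s[19:],s[25:]  3  'bcc'
  12  s[25:],s[29:]  0  ''
  13  s[29:],s[21:]  1  'c'
  14  s[21:],s[5:]  4  'cacb'
  15  s[5:],s[9:]  3  'cac'
  16  s[9:],s[1:]  1  'c'
  17  s[1:],s[15:]  2  'cb'
  18  s[15:],s[23:]  4  'cbbc'
  19  s[23:],s[7:]  2  'cb'
  20  s[7:],s[13:]  3  'cbc'
  21  s[13:],s[18:]  3  'cbc'
  22  s[18:],s[28:]  1  'c'
  23  s[28:],s[20:]  2  'cc'
  24  s[20:],s[4:]  5  'ccacb'
  25  s[4:],s[0:]  2  'cc'
  26  s[0:],s[12:]  3  'ccb'
  27  s[12:],s[27:]  2  'cc'
  28  s[27:],s[11:]  3  'ccc'
  29  s[11:],s[26:]  3  'ccc'

n(n+1)/2 = 30·31/2 = 465
Σ LCP = 0 + 3 + 2 + 3 + 0 + 1 + 3 + 1 + 2 + 3 + 2 + 3 + 0 + 1 + 4 + 3 + 1 + 2 + 4 + 2 + 3 + 3 + 1 + 2 + 5 + 2 + 3 + 2 + 3 + 3 = 67
distinct = 465 − 67 = 398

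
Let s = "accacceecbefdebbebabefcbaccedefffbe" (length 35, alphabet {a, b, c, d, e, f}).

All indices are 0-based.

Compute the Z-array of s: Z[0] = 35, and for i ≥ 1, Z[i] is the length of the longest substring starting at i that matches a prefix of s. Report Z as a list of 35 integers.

Z[0]=35
i=1: fresh scan; Z[1]=0
i=2: fresh scan; Z[2]=0
i=3: fresh scan; Z[3]=3 scan→box=[3,6)
i=4: min(r-i=2, Z[1]=0)=0; Z[4]=0
i=5: min(r-i=1, Z[2]=0)=0; Z[5]=0
i=6: fresh scan; Z[6]=0
i=7: fresh scan; Z[7]=0
i=8: fresh scan; Z[8]=0
i=9: fresh scan; Z[9]=0
i=10: fresh scan; Z[10]=0
i=11: fresh scan; Z[11]=0
i=12: fresh scan; Z[12]=0
i=13: fresh scan; Z[13]=0
i=14: fresh scan; Z[14]=0
i=15: fresh scan; Z[15]=0
i=16: fresh scan; Z[16]=0
i=17: fresh scan; Z[17]=0
i=18: fresh scan; Z[18]=1 scan→box=[18,19)
i=19: fresh scan; Z[19]=0
i=20: fresh scan; Z[20]=0
i=21: fresh scan; Z[21]=0
i=22: fresh scan; Z[22]=0
i=23: fresh scan; Z[23]=0
i=24: fresh scan; Z[24]=3 scan→box=[24,27)
i=25: min(r-i=2, Z[1]=0)=0; Z[25]=0
i=26: min(r-i=1, Z[2]=0)=0; Z[26]=0
i=27: fresh scan; Z[27]=0
i=28: fresh scan; Z[28]=0
i=29: fresh scan; Z[29]=0
i=30: fresh scan; Z[30]=0
i=31: fresh scan; Z[31]=0
i=32: fresh scan; Z[32]=0
i=33: fresh scan; Z[33]=0
i=34: fresh scan; Z[34]=0

[35, 0, 0, 3, 0, 0, 0, 0, 0, 0, 0, 0, 0, 0, 0, 0, 0, 0, 1, 0, 0, 0, 0, 0, 3, 0, 0, 0, 0, 0, 0, 0, 0, 0, 0]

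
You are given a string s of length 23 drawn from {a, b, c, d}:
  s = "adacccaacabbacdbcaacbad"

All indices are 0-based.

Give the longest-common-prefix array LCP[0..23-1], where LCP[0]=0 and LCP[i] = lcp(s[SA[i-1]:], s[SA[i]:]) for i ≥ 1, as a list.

rank | idx | suffix
   0 |   6 | aacabbacdbcaacbad
   1 |  17 | aacbad
   2 |   9 | abbacdbcaacbad
   3 |   7 | acabbacdbcaacbad
   4 |  18 | acbad
   5 |   2 | acccaacabbacdbcaacbad
   6 |  12 | acdbcaacbad
   7 |  21 | ad
   8 |   0 | adacccaacabbacdbcaacbad
   9 |  11 | bacdbcaacbad
  10 |  20 | bad
  11 |  10 | bbacdbcaacbad
  12 |  15 | bcaacbad
  13 |   5 | caacabbacdbcaacbad
  14 |  16 | caacbad
  15 |   8 | cabbacdbcaacbad
  16 |  19 | cbad
  17 |   4 | ccaacabbacdbcaacbad
  18 |   3 | cccaacabbacdbcaacbad
  19 |  13 | cdbcaacbad
  20 |  22 | d
  21 |   1 | dacccaacabbacdbcaacbad
  22 |  14 | dbcaacbad

SA = [6, 17, 9, 7, 18, 2, 12, 21, 0, 11, 20, 10, 15, 5, 16, 8, 19, 4, 3, 13, 22, 1, 14]
[i] adj suffixes → lcp
  [1] 6/17 → 3 ('aac')
  [2] 17/9 → 1 ('a')
  [3] 9/7 → 1 ('a')
  [4] 7/18 → 2 ('ac')
  [5] 18/2 → 2 ('ac')
  [6] 2/12 → 2 ('ac')
  [7] 12/21 → 1 ('a')
  [8] 21/0 → 2 ('ad')
  [9] 0/11 → 0 ('')
  [10] 11/20 → 2 ('ba')
  [11] 20/10 → 1 ('b')
  [12] 10/15 → 1 ('b')
  [13] 15/5 → 0 ('')
  [14] 5/16 → 4 ('caac')
  [15] 16/8 → 2 ('ca')
  [16] 8/19 → 1 ('c')
  [17] 19/4 → 1 ('c')
  [18] 4/3 → 2 ('cc')
  [19] 3/13 → 1 ('c')
  [20] 13/22 → 0 ('')
  [21] 22/1 → 1 ('d')
  [22] 1/14 → 1 ('d')

[0, 3, 1, 1, 2, 2, 2, 1, 2, 0, 2, 1, 1, 0, 4, 2, 1, 1, 2, 1, 0, 1, 1]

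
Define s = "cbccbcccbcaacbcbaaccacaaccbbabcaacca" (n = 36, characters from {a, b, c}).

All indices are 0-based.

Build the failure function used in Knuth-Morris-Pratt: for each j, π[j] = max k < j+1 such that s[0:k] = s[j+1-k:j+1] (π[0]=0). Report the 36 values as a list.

π[0] = 0
j=1 s[j]='b': π[1]=0 (border '')
j=2 s[j]='c': π[2]=1 (border 'c')
j=3 s[j]='c': k: 1→0; π[3]=1 (border 'c')
j=4 s[j]='b': π[4]=2 (border 'cb')
j=5 s[j]='c': π[5]=3 (border 'cbc')
j=6 s[j]='c': π[6]=4 (border 'cbcc')
j=7 s[j]='c': k: 4→1→0; π[7]=1 (border 'c')
j=8 s[j]='b': π[8]=2 (border 'cb')
j=9 s[j]='c': π[9]=3 (border 'cbc')
j=10 s[j]='a': k: 3→1→0; π[10]=0 (border '')
j=11 s[j]='a': π[11]=0 (border '')
j=12 s[j]='c': π[12]=1 (border 'c')
j=13 s[j]='b': π[13]=2 (border 'cb')
j=14 s[j]='c': π[14]=3 (border 'cbc')
j=15 s[j]='b': k: 3→1; π[15]=2 (border 'cb')
j=16 s[j]='a': k: 2→0; π[16]=0 (border '')
j=17 s[j]='a': π[17]=0 (border '')
j=18 s[j]='c': π[18]=1 (border 'c')
j=19 s[j]='c': k: 1→0; π[19]=1 (border 'c')
j=20 s[j]='a': k: 1→0; π[20]=0 (border '')
j=21 s[j]='c': π[21]=1 (border 'c')
j=22 s[j]='a': k: 1→0; π[22]=0 (border '')
j=23 s[j]='a': π[23]=0 (border '')
j=24 s[j]='c': π[24]=1 (border 'c')
j=25 s[j]='c': k: 1→0; π[25]=1 (border 'c')
j=26 s[j]='b': π[26]=2 (border 'cb')
j=27 s[j]='b': k: 2→0; π[27]=0 (border '')
j=28 s[j]='a': π[28]=0 (border '')
j=29 s[j]='b': π[29]=0 (border '')
j=30 s[j]='c': π[30]=1 (border 'c')
j=31 s[j]='a': k: 1→0; π[31]=0 (border '')
j=32 s[j]='a': π[32]=0 (border '')
j=33 s[j]='c': π[33]=1 (border 'c')
j=34 s[j]='c': k: 1→0; π[34]=1 (border 'c')
j=35 s[j]='a': k: 1→0; π[35]=0 (border '')

[0, 0, 1, 1, 2, 3, 4, 1, 2, 3, 0, 0, 1, 2, 3, 2, 0, 0, 1, 1, 0, 1, 0, 0, 1, 1, 2, 0, 0, 0, 1, 0, 0, 1, 1, 0]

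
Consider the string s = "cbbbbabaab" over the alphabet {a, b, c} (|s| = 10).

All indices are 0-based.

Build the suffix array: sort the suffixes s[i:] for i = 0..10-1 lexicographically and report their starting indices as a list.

[7, 8, 5, 9, 6, 4, 3, 2, 1, 0]

rank | idx | suffix
   0 |   7 | aab
   1 |   8 | ab
   2 |   5 | abaab
   3 |   9 | b
   4 |   6 | baab
   5 |   4 | babaab
   6 |   3 | bbabaab
   7 |   2 | bbbabaab
   8 |   1 | bbbbabaab
   9 |   0 | cbbbbabaab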